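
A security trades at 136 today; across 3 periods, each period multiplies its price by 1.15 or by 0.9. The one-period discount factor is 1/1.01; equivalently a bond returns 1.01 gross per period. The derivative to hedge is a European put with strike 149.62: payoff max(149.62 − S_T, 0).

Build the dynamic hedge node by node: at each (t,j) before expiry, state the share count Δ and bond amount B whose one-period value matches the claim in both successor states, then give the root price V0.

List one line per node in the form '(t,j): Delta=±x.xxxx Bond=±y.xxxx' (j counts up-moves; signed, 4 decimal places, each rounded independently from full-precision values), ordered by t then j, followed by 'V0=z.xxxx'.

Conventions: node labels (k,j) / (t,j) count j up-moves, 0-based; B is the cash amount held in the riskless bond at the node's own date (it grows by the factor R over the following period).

Arbitrage-free pricing uses the up-move probability p* = (R−d)/(u−d) = 0.4400, discounting each step at R = 1.01.
At maturity the claim pays: V(3,0)=50.4760, V(3,1)=22.9360, V(3,2)=0.0000, V(3,3)=0.0000
  t=2,j=0: stock 110.1600 → up 126.6840 (V=22.9360), down 99.1440 (V=50.4760). Price 37.9786; hedge Δ=-1.0000, bond B=148.1386.
  t=2,j=1: stock 140.7600 → up 161.8740 (V=0.0000), down 126.6840 (V=22.9360). Price 12.7170; hedge Δ=-0.6518, bond B=104.4610.
  t=2,j=2: stock 179.8600 → up 206.8390 (V=0.0000), down 161.8740 (V=0.0000). Price 0.0000; hedge Δ=0.0000, bond B=0.0000.
  t=1,j=0: stock 122.4000 → up 140.7600 (V=12.7170), down 110.1600 (V=37.9786). Price 26.5975; hedge Δ=-0.8255, bond B=127.6440.
  t=1,j=1: stock 156.4000 → up 179.8600 (V=0.0000), down 140.7600 (V=12.7170). Price 7.0510; hedge Δ=-0.3252, bond B=57.9190.
  t=0,j=0: stock 136.0000 → up 156.4000 (V=7.0510), down 122.4000 (V=26.5975). Price 17.8189; hedge Δ=-0.5749, bond B=96.0049.
Verification: the root portfolio costs Δ(0,0)·S0 + B(0,0) = 17.8189, matching V0.

(0,0): Delta=-0.5749 Bond=96.0049
(1,0): Delta=-0.8255 Bond=127.6440
(1,1): Delta=-0.3252 Bond=57.9190
(2,0): Delta=-1.0000 Bond=148.1386
(2,1): Delta=-0.6518 Bond=104.4610
(2,2): Delta=0.0000 Bond=0.0000
V0=17.8189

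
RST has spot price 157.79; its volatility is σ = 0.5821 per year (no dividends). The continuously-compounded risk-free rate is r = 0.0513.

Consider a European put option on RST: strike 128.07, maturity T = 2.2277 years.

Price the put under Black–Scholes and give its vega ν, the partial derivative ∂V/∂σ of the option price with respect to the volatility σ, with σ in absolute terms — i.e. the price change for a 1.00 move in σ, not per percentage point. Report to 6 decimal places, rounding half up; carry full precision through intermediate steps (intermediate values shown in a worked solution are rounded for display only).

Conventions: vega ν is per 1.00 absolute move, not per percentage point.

σ√T = 0.5821·√2.2277 = 0.868812
d₁ = (ln(S/K) + (r+σ²/2)T) / (σ√T) = (ln(157.79/128.07) + (0.0513+0.5821²/2)·2.2277) / 0.868812 = (0.208688 + 0.491698) / 0.868812 = 0.806142
d₂ = d₁ − σ√T = 0.806142 − 0.868812 = -0.062670
e^{−rT} = 0.892007
N(−d₁) = 0.210080,  N(−d₂) = 0.524985
Put price V = K·e^{−rT}·N(−d₂) − S·N(−d₁) = 59.973989 − 33.148581 = 26.825409
φ(d₁) = (1/√(2π))·e^{−d₁²/2} = 0.288266
ν = S·φ(d₁)·√T = 67.889306

price = 26.825409
ν = 67.889306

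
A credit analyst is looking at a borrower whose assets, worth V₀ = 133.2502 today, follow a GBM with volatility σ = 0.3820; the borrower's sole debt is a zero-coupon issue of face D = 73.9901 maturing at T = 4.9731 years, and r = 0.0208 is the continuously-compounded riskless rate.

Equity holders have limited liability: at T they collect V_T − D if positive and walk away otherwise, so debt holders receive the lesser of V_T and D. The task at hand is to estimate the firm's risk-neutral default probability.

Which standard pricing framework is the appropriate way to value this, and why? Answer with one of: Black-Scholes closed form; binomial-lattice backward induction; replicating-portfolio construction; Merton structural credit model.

Key observation: assets follow a GBM and default happens iff V_T < 73.9901; valuing claims on that split (equity as a call, risky debt as the residual) is the structural model's definition.

framework: Merton structural credit model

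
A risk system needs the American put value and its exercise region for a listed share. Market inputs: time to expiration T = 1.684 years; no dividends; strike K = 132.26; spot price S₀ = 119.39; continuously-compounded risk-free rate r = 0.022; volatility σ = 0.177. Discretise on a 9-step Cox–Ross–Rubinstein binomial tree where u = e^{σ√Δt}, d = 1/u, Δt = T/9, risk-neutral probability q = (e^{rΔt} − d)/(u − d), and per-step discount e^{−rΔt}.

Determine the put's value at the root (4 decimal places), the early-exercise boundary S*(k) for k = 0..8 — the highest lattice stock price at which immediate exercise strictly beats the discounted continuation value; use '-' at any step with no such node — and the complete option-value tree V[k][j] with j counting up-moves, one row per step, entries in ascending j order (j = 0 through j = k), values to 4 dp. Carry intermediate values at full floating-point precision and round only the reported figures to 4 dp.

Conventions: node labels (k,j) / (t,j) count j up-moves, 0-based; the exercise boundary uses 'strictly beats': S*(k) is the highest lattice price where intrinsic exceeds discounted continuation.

price = 16.8551
boundary = - - 102.4391 94.8887 102.4391 94.8887 102.4391 110.5902 119.3900
tree:
16.8551
22.7649 11.2633
29.8209 16.1100 6.6565
37.3713 22.3167 10.2244 3.2520
44.3652 29.8209 15.2237 5.4615 1.1367
50.8436 37.3713 21.8169 8.9562 2.1182 0.1946
56.8445 44.3652 29.8209 14.2353 3.9116 0.3970 0.0000
62.4031 50.8436 37.3713 21.6698 7.1442 0.8098 0.0000 0.0000
67.5519 56.8445 44.3652 29.8209 12.8700 1.6520 0.0000 0.0000 0.0000
72.3213 62.4031 50.8436 37.3713 21.6698 3.3700 0.0000 0.0000 0.0000 0.0000

Δt=0.18711, u=1.07957, d=0.92629, q=0.50778, disc=e^(-rΔt)=0.99589
k=9 terminal: V=max(K-S,0) → 72.3213 62.4031 50.8436 37.3713 21.6698 3.3700 0.0000 0.0000 0.0000 0.0000
k=8: j=0 S=64.7081 intr=67.5519 cont=67.0086 V=67.5519[EX]; j=1 S=75.4155 intr=56.8445 cont=56.3012 V=56.8445[EX]; j=2 S=87.8948 intr=44.3652 cont=43.8219 V=44.3652[EX]; j=3 S=102.4391 intr=29.8209 cont=29.2776 V=29.8209[EX]; j=4 S=119.3900 intr=12.8700 cont=12.3267 V=12.8700[EX]; j=5 S=139.1459 intr=0.0000 cont=1.6520 V=1.6520[hold]; j=6 S=162.1708 intr=0.0000 cont=0.0000 V=0.0000[hold]; j=7 S=189.0058 intr=0.0000 cont=0.0000 V=0.0000[hold]; j=8 S=220.2813 intr=0.0000 cont=0.0000 V=0.0000[hold]  S*(8)=119.3900
k=7: j=0 S=69.8569 intr=62.4031 cont=61.8597 V=62.4031[EX]; j=1 S=81.4164 intr=50.8436 cont=50.3003 V=50.8436[EX]; j=2 S=94.8887 intr=37.3713 cont=36.8280 V=37.3713[EX]; j=3 S=110.5902 intr=21.6698 cont=21.1265 V=21.6698[EX]; j=4 S=128.8900 intr=3.3700 cont=7.1442 V=7.1442[hold]; j=5 S=150.2179 intr=0.0000 cont=0.8098 V=0.8098[hold]; j=6 S=175.0749 intr=0.0000 cont=0.0000 V=0.0000[hold]; j=7 S=204.0452 intr=0.0000 cont=0.0000 V=0.0000[hold]  S*(7)=110.5902
k=6: j=0 S=75.4155 intr=56.8445 cont=56.3012 V=56.8445[EX]; j=1 S=87.8948 intr=44.3652 cont=43.8219 V=44.3652[EX]; j=2 S=102.4391 intr=29.8209 cont=29.2776 V=29.8209[EX]; j=3 S=119.3900 intr=12.8700 cont=14.2353 V=14.2353[hold]; j=4 S=139.1459 intr=0.0000 cont=3.9116 V=3.9116[hold]; j=5 S=162.1708 intr=0.0000 cont=0.3970 V=0.3970[hold]; j=6 S=189.0058 intr=0.0000 cont=0.0000 V=0.0000[hold]  S*(6)=102.4391
k=5: j=0 S=81.4164 intr=50.8436 cont=50.3003 V=50.8436[EX]; j=1 S=94.8887 intr=37.3713 cont=36.8280 V=37.3713[EX]; j=2 S=110.5902 intr=21.6698 cont=21.8169 V=21.8169[hold]; j=3 S=128.8900 intr=3.3700 cont=8.9562 V=8.9562[hold]; j=4 S=150.2179 intr=0.0000 cont=2.1182 V=2.1182[hold]; j=5 S=175.0749 intr=0.0000 cont=0.1946 V=0.1946[hold]  S*(5)=94.8887
k=4: j=0 S=87.8948 intr=44.3652 cont=43.8219 V=44.3652[EX]; j=1 S=102.4391 intr=29.8209 cont=29.3520 V=29.8209[EX]; j=2 S=119.3900 intr=12.8700 cont=15.2237 V=15.2237[hold]; j=3 S=139.1459 intr=0.0000 cont=5.4615 V=5.4615[hold]; j=4 S=162.1708 intr=0.0000 cont=1.1367 V=1.1367[hold]  S*(4)=102.4391
k=3: j=0 S=94.8887 intr=37.3713 cont=36.8280 V=37.3713[EX]; j=1 S=110.5902 intr=21.6698 cont=22.3167 V=22.3167[hold]; j=2 S=128.8900 intr=3.3700 cont=10.2244 V=10.2244[hold]; j=3 S=150.2179 intr=0.0000 cont=3.2520 V=3.2520[hold]  S*(3)=94.8887
k=2: j=0 S=102.4391 intr=29.8209 cont=29.6048 V=29.8209[EX]; j=1 S=119.3900 intr=12.8700 cont=16.1100 V=16.1100[hold]; j=2 S=139.1459 intr=0.0000 cont=6.6565 V=6.6565[hold]  S*(2)=102.4391
k=1: j=0 S=110.5902 intr=21.6698 cont=22.7649 V=22.7649[hold]; j=1 S=128.8900 intr=3.3700 cont=11.2633 V=11.2633[hold]  S*(1)=-
k=0: j=0 S=119.3900 intr=12.8700 cont=16.8551 V=16.8551[hold]  S*(0)=-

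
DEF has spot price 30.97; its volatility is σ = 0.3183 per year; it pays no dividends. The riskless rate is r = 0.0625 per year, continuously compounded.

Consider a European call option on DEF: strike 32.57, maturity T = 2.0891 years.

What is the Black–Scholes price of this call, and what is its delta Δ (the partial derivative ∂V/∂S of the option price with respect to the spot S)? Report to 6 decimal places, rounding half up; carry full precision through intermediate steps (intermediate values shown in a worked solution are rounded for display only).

price = 6.691287
Δ = 0.657021

σ√T = 0.3183·√2.0891 = 0.460062
d₁ = (ln(S/K) + (r+σ²/2)T) / (σ√T) = (ln(30.97/32.57) + (0.0625+0.3183²/2)·2.0891) / 0.460062 = (-0.050373 + 0.236397) / 0.460062 = 0.404347
d₂ = d₁ − σ√T = 0.404347 − 0.460062 = -0.055715
e^{−rT} = 0.877596
N(d₁) = 0.657021,  N(d₂) = 0.477784
Call price V = S·N(d₁) − K·e^{−rT}·N(d₂) = 20.347946 − 13.656659 = 6.691287
Δ = N(d₁) = 0.657021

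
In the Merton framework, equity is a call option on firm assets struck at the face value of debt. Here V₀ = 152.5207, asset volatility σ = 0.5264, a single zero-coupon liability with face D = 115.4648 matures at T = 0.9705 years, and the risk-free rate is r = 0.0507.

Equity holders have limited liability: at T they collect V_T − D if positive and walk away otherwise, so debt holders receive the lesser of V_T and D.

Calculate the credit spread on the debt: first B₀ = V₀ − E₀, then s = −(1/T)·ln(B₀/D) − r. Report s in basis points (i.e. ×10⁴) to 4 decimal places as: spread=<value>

Work the structural quantities from V₀ = 152.5207 against face 115.4648:
d₁ = [ln(V₀/D) + (r + σ²/2)T] / (σ√T)
   = [ln(152.5207/115.4648) + (0.0507 + 0.5·0.5264²)·0.9705] / (0.5264·√0.9705)
   = [0.278335 + 0.183666] / 0.518577 = 0.890899
d₂ = d₁ − σ√T = 0.890899 − 0.518577 = 0.372322
N(d₁) = 0.813508,  N(d₂) = 0.645173,  e^(−rT) = 0.951987
E₀ = V₀·N(d₁) − D·e^(−rT)·N(d₂)
   = 152.5207·0.813508 − 115.4648·0.951987·0.645173 = 53.158808
B₀ = V₀ − E₀ = 152.5207 − 53.158808 = 99.361892
spread = −(1/T)·ln(B₀/D) − r = −(1/0.9705)·ln(99.361892/115.4648) − 0.0507 = 0.10406256
in basis points: 0.10406256 × 10⁴ = 1040.6256 bp

spread=1040.6256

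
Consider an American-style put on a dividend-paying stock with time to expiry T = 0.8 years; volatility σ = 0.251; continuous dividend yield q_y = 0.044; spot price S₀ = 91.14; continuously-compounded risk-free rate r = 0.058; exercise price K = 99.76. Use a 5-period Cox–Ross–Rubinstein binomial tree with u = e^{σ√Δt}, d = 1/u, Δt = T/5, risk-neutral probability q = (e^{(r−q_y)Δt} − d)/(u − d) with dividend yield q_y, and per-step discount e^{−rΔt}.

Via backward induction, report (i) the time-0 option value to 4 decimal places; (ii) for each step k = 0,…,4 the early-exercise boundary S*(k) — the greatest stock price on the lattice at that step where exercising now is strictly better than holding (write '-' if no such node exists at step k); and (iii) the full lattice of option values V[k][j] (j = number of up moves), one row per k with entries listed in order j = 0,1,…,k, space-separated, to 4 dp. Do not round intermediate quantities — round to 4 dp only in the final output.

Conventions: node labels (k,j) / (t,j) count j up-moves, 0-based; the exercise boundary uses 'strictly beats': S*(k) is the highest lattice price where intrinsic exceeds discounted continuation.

params: Δt=0.16000 u=1.10561 d=0.90448 q=0.48607 e^(-rΔt)=0.99076
t_5 payoffs: 44.5912 32.3228 17.3261 0.0000 0.0000 0.0000
t_4: node(4,0) S=60.9953 payoff=38.7647 vs cont=38.2711 → 38.7647 [stop]  node(4,1) S=74.5594 payoff=25.2006 vs cont=24.8021 → 25.2006 [stop]  node(4,2) S=91.1400 payoff=8.6200 vs cont=8.8221 → 8.8221 [wait]  node(4,3) S=111.4077 payoff=0.0000 vs cont=0.0000 → 0.0000 [wait]  node(4,4) S=136.1826 payoff=0.0000 vs cont=0.0000 → 0.0000 [wait]  ⇒ S*(4)=74.5594
t_3: node(3,0) S=67.4372 payoff=32.3228 vs cont=31.8744 → 32.3228 [stop]  node(3,1) S=82.4339 payoff=17.3261 vs cont=17.0803 → 17.3261 [stop]  node(3,2) S=100.7656 payoff=0.0000 vs cont=4.4921 → 4.4921 [wait]  node(3,3) S=123.1739 payoff=0.0000 vs cont=0.0000 → 0.0000 [wait]  ⇒ S*(3)=82.4339
t_2: node(2,0) S=74.5594 payoff=25.2006 vs cont=24.8021 → 25.2006 [stop]  node(2,1) S=91.1400 payoff=8.6200 vs cont=10.9854 → 10.9854 [wait]  node(2,2) S=111.4077 payoff=0.0000 vs cont=2.2873 → 2.2873 [wait]  ⇒ S*(2)=74.5594
t_1: node(1,0) S=82.4339 payoff=17.3261 vs cont=18.1221 → 18.1221 [wait]  node(1,1) S=100.7656 payoff=0.0000 vs cont=6.6951 → 6.6951 [wait]  ⇒ S*(1)=-
t_0: node(0,0) S=91.1400 payoff=8.6200 vs cont=12.4517 → 12.4517 [wait]  ⇒ S*(0)=-

price = 12.4517
boundary = - - 74.5594 82.4339 74.5594
tree:
12.4517
18.1221 6.6951
25.2006 10.9854 2.2873
32.3228 17.3261 4.4921 0.0000
38.7647 25.2006 8.8221 0.0000 0.0000
44.5912 32.3228 17.3261 0.0000 0.0000 0.0000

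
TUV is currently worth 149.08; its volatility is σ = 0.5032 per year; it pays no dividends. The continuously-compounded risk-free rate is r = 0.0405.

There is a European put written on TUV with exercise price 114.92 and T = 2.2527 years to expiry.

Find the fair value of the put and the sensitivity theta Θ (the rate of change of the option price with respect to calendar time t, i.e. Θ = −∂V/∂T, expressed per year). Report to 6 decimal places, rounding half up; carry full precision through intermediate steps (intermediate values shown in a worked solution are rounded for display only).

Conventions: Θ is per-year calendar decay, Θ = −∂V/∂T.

price = 19.023805
Θ = -5.012604

σ√T = 0.5032·√2.2527 = 0.755253
d₁ = (ln(S/K) + (r+σ²/2)T) / (σ√T) = (ln(149.08/114.92) + (0.0405+0.5032²/2)·2.2527) / 0.755253 = (0.260247 + 0.376438) / 0.755253 = 0.843009
d₂ = d₁ − σ√T = 0.843009 − 0.755253 = 0.087756
e^{−rT} = 0.912804
N(−d₁) = 0.199612,  N(−d₂) = 0.465035
Put price V = K·e^{−rT}·N(−d₂) − S·N(−d₁) = 48.781936 − 29.758130 = 19.023805
φ(d₁) = (1/√(2π))·e^{−d₁²/2} = 0.279635
Θ = −S·φ(d₁)·σ/(2√T) + r·K·e^{−rT}·N(−d₂) = −6.988272 + 1.975668 = -5.012604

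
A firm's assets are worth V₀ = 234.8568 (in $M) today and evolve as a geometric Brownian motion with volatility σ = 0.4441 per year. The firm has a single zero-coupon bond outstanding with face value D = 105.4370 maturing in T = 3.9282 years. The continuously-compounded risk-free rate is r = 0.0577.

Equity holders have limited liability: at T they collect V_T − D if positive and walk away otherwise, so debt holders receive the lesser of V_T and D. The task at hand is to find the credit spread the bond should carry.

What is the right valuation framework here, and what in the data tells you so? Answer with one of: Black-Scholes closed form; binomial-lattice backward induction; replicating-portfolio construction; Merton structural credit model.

framework: Merton structural credit model

Key observation: the data describe a firm's assets (V₀ = 234.8568, GBM) and a single zero-coupon debt of face 105.4370, so credit quantities follow from equity-as-call in the structural model.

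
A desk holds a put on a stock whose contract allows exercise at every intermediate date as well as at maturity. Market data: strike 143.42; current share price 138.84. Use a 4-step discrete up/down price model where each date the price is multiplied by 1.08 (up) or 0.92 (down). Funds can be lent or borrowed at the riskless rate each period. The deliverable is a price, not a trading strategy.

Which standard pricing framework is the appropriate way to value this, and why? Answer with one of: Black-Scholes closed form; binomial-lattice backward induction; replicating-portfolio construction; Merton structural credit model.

Key observation: an American put (K = 143.42, S₀ = 138.84) on a 4-date tree has no closed form — the optimal stopping decision is embedded and must be resolved recursively from expiry.

framework: binomial-lattice backward induction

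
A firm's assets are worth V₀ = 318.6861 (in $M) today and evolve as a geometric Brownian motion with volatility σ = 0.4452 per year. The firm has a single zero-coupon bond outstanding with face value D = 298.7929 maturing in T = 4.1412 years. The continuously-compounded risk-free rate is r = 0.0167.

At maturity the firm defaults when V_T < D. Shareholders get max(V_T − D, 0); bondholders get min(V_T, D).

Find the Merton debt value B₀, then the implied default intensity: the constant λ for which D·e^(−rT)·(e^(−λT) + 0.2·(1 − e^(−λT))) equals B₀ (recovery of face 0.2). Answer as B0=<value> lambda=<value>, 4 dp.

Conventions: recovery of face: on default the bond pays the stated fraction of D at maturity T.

With assets at 318.6861 and a single debt payment of 298.7929 at 4.1412 years:
d₁ = [ln(V₀/D) + (r + σ²/2)T] / (σ√T)
   = [ln(318.6861/298.7929) + (0.0167 + 0.5·0.4452²)·4.1412] / (0.4452·√4.1412)
   = [0.064456 + 0.479557] / 0.905979 = 0.600470
d₂ = d₁ − σ√T = 0.600470 − 0.905979 = -0.305509
N(d₁) = 0.725903,  N(d₂) = 0.379989,  e^(−rT) = 0.933179
E₀ = V₀·N(d₁) − D·e^(−rT)·N(d₂)
   = 318.6861·0.725903 − 298.7929·0.933179·0.379989 = 125.383991
B₀ = V₀ − E₀ = 318.6861 − 125.383991 = 193.302109
e^(−λT) = (B₀·e^(rT)/D − 0.2)/(1 − 0.2) = (193.3021·1.071606/298.7929 − 0.2)/0.8 = 0.61658520
λ = −ln(0.61658520)/4.1412 = 0.116768

B0=193.3021 lambda=0.1168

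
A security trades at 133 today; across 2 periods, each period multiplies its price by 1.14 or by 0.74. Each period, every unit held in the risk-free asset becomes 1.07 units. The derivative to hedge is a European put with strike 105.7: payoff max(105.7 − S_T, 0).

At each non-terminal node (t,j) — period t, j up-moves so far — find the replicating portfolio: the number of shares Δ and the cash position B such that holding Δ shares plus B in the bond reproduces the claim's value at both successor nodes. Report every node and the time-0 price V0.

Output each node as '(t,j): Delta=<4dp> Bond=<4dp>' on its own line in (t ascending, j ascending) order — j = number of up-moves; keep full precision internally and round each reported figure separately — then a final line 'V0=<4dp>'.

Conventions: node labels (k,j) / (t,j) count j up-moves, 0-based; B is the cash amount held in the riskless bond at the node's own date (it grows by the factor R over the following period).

(0,0): Delta=-0.1010 Bond=14.3187
(1,0): Delta=-0.8349 Bond=87.5488
(1,1): Delta=0.0000 Bond=0.0000
V0=0.8792

Since d<R<u, set p* = (R−d)/(u−d) = 0.8250; price each node as the discounted p*-expectation of its children.
At maturity the claim pays: V(2,0)=32.8692, V(2,1)=0.0000, V(2,2)=0.0000
Node (1,0) S=98.4200: V=(p*·0.0000+(1−p*)·32.8692)/1.07=5.3758; Δ=(0.0000−32.8692)/(112.1988−72.8308)=-0.8349; B=V−Δ·S=87.5488
Node (1,1) S=151.6200: V=(p*·0.0000+(1−p*)·0.0000)/1.07=0.0000; Δ=(0.0000−0.0000)/(172.8468−112.1988)=0.0000; B=V−Δ·S=0.0000
Node (0,0) S=133.0000: V=(p*·0.0000+(1−p*)·5.3758)/1.07=0.8792; Δ=(0.0000−5.3758)/(151.6200−98.4200)=-0.1010; B=V−Δ·S=14.3187
As a check, the time-0 holding Δ(0,0)·S0 + B(0,0) comes to 0.8792 — exactly V0.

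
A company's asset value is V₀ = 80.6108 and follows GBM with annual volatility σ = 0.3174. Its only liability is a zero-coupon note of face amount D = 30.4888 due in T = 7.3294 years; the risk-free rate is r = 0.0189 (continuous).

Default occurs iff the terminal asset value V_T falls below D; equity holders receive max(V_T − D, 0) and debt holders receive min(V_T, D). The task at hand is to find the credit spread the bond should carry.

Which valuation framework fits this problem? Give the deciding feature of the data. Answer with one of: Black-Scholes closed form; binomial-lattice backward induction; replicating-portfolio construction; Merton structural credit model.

framework: Merton structural credit model

Key observation: assets follow a GBM and default happens iff V_T < 30.4888; valuing claims on that split (equity as a call, risky debt as the residual) is the structural model's definition.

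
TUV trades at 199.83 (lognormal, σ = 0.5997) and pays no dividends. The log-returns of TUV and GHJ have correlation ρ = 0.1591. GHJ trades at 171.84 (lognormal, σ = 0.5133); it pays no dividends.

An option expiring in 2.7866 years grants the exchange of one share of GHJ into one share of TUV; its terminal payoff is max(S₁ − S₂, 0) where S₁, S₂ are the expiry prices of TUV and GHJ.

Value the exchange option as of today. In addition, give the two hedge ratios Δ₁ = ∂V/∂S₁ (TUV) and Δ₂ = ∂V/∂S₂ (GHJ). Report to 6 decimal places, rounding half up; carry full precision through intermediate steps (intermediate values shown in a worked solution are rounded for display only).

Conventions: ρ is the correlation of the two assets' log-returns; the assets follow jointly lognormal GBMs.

σ_eff = √(σ₁² + σ₂² − 2ρσ₁σ₂) = √(0.5997² + 0.5133² − 2·0.1591·0.5997·0.5133) = 0.724684
d₁ = (ln(S₁/S₂) + (q₂ − q₁ + σ_eff²/2)T) / (σ_eff√T) = (ln(199.83/171.84) + (0.0 − 0.0 + 0.262583)·2.7866) / 1.209723 = 0.729603
d₂ = d₁ − σ_eff√T = 0.729603 − 1.209723 = -0.480120
N(d₁) = 0.767184,  N(d₂) = 0.315571
V = S₁·e^{−q₁T}·N(d₁) − S₂·e^{−q₂T}·N(d₂) = 153.306316 − 54.227755 = 99.078561
Key observation: pricing in GHJ-units makes this a unit-strike call on the ratio S₁/S₂ — the risk-free rate cancels and cannot affect the value.
Δ₁ = e^{−q₁T}·N(d₁) = 0.767184;  Δ₂ = −e^{−q₂T}·N(d₂) = -0.315571

exchange price = 99.078561
Δ1 = 0.767184
Δ2 = -0.315571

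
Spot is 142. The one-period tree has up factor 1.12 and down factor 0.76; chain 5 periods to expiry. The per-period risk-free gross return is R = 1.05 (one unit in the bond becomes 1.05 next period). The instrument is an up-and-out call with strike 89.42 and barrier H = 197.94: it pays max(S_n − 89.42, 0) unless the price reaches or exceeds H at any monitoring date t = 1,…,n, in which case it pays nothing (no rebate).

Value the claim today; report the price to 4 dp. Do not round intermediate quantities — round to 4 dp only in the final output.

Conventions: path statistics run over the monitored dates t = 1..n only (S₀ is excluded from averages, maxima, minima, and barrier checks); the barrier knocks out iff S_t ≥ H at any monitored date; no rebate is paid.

price = 19.0704

No-arbitrage gives p* = (R−d)/(u−d) = 0.8056: enumerate every path, weight its payoff by its p*-probability, and discount by R^5.
Enumerate all 2^5 = 32 price paths (U = up ×1.12, D = down ×0.76); each path with k up-moves has probability p*^k·(1−p*)^(5−k).
DDDDD: M=107.9200, payoff=0.0000, prob=0.000278
UDDDD: M=159.0400, payoff=0.0000, prob=0.001152
DUDDD: M=120.8704, payoff=0.0000, prob=0.001152
UUDDD: M=178.1248, payoff=0.0000, prob=0.004771
DDUDD: M=107.9200, payoff=0.0000, prob=0.001152
UDUDD: M=159.0400, payoff=0.0000, prob=0.004771
DUUDD: M=135.3748, payoff=0.0000, prob=0.004771
UUUDD: M=199.4998, payoff=0.0000, prob=0.019764
DDDUD: M=107.9200, payoff=0.0000, prob=0.001152
UDDUD: M=159.0400, payoff=0.0000, prob=0.004771
DUDUD: M=120.8704, payoff=0.0000, prob=0.004771
UUDUD: M=178.1248, payoff=25.8111, prob=0.019764
DDUUD: M=107.9200, payoff=0.0000, prob=0.004771
UDUUD: M=159.0400, payoff=25.8111, prob=0.019764
DUUUD: M=151.6198, payoff=25.8111, prob=0.019764
UUUUD: M=223.4397, payoff=0.0000, prob=0.081880
DDDDU: M=107.9200, payoff=0.0000, prob=0.001152
UDDDU: M=159.0400, payoff=0.0000, prob=0.004771
DUDDU: M=120.8704, payoff=0.0000, prob=0.004771
UUDDU: M=178.1248, payoff=25.8111, prob=0.019764
DDUDU: M=107.9200, payoff=0.0000, prob=0.004771
UDUDU: M=159.0400, payoff=25.8111, prob=0.019764
DUUDU: M=135.3748, payoff=25.8111, prob=0.019764
UUUDU: M=199.4998, payoff=0.0000, prob=0.081880
DDDUU: M=107.9200, payoff=0.0000, prob=0.004771
UDDUU: M=159.0400, payoff=25.8111, prob=0.019764
DUDUU: M=120.8704, payoff=25.8111, prob=0.019764
UUDUU: M=178.1248, payoff=80.3942, prob=0.081880
DDUUU: M=115.2311, payoff=25.8111, prob=0.019764
UDUUU: M=169.8142, payoff=80.3942, prob=0.081880
DUUUU: M=169.8142, payoff=80.3942, prob=0.081880
UUUUU: M=250.2525, payoff=0.0000, prob=0.339217
Price = Σ prob·payoff / R^5 = 24.339218 / 1.276282 = 19.0704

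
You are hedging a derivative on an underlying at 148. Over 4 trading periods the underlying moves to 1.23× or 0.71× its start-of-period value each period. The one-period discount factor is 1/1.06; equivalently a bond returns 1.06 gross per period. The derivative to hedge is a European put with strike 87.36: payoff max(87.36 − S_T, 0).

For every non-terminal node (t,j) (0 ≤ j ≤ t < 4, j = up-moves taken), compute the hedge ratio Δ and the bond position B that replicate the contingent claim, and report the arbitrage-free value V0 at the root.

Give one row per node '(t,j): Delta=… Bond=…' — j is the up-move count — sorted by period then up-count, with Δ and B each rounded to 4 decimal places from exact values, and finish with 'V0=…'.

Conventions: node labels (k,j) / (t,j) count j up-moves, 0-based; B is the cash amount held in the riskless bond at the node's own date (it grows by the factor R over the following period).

(0,0): Delta=-0.0628 Bond=11.3967
(1,0): Delta=-0.2071 Bond=27.2480
(1,1): Delta=-0.0223 Bond=4.7135
(2,0): Delta=-0.5824 Bond=56.8829
(2,1): Delta=-0.1019 Bond=15.2828
(2,2): Delta=0.0000 Bond=0.0000
(3,0): Delta=-1.0000 Bond=82.4151
(3,1): Delta=-0.4654 Bond=49.5523
(3,2): Delta=0.0000 Bond=0.0000
(3,3): Delta=0.0000 Bond=0.0000
V0=2.1048

The replicating-portfolio and risk-neutral prices coincide; use p* = (1.06−0.71)/(1.23−0.71) = 0.6731 for the latter.
Terminal payoffs: V(4,0)=49.7507, V(4,1)=22.2059, V(4,2)=0.0000, V(4,3)=0.0000, V(4,4)=0.0000
(3,0): S=52.9708. Δ = (V_up−V_dn)/(S_up−S_dn) = (22.2059−49.7507)/(65.1541−37.6093) = -1.0000. V = [p*·22.2059 + (1−p*)·49.7507]/1.06 = 29.4443. B = V − Δ·S = 82.4151.
(3,1): S=91.7664. Δ = (V_up−V_dn)/(S_up−S_dn) = (0.0000−22.2059)/(112.8726−65.1541) = -0.4654. V = [p*·0.0000 + (1−p*)·22.2059]/1.06 = 6.8487. B = V − Δ·S = 49.5523.
(3,2): S=158.9755. Δ = (V_up−V_dn)/(S_up−S_dn) = (0.0000−0.0000)/(195.5399−112.8726) = 0.0000. V = [p*·0.0000 + (1−p*)·0.0000]/1.06 = 0.0000. B = V − Δ·S = 0.0000.
(3,3): S=275.4083. Δ = (V_up−V_dn)/(S_up−S_dn) = (0.0000−0.0000)/(338.7522−195.5399) = 0.0000. V = [p*·0.0000 + (1−p*)·0.0000]/1.06 = 0.0000. B = V − Δ·S = 0.0000.
(2,0): S=74.6068. Δ = (V_up−V_dn)/(S_up−S_dn) = (6.8487−29.4443)/(91.7664−52.9708) = -0.5824. V = [p*·6.8487 + (1−p*)·29.4443]/1.06 = 13.4299. B = V − Δ·S = 56.8829.
(2,1): S=129.2484. Δ = (V_up−V_dn)/(S_up−S_dn) = (0.0000−6.8487)/(158.9755−91.7664) = -0.1019. V = [p*·0.0000 + (1−p*)·6.8487]/1.06 = 2.1123. B = V − Δ·S = 15.2828.
(2,2): S=223.9092. Δ = (V_up−V_dn)/(S_up−S_dn) = (0.0000−0.0000)/(275.4083−158.9755) = 0.0000. V = [p*·0.0000 + (1−p*)·0.0000]/1.06 = 0.0000. B = V − Δ·S = 0.0000.
(1,0): S=105.0800. Δ = (V_up−V_dn)/(S_up−S_dn) = (2.1123−13.4299)/(129.2484−74.6068) = -0.2071. V = [p*·2.1123 + (1−p*)·13.4299]/1.06 = 5.4833. B = V − Δ·S = 27.2480.
(1,1): S=182.0400. Δ = (V_up−V_dn)/(S_up−S_dn) = (0.0000−2.1123)/(223.9092−129.2484) = -0.0223. V = [p*·0.0000 + (1−p*)·2.1123]/1.06 = 0.6515. B = V − Δ·S = 4.7135.
(0,0): S=148.0000. Δ = (V_up−V_dn)/(S_up−S_dn) = (0.6515−5.4833)/(182.0400−105.0800) = -0.0628. V = [p*·0.6515 + (1−p*)·5.4833]/1.06 = 2.1048. B = V − Δ·S = 11.3967.
As a check, the time-0 holding Δ(0,0)·S0 + B(0,0) comes to 2.1048 — exactly V0.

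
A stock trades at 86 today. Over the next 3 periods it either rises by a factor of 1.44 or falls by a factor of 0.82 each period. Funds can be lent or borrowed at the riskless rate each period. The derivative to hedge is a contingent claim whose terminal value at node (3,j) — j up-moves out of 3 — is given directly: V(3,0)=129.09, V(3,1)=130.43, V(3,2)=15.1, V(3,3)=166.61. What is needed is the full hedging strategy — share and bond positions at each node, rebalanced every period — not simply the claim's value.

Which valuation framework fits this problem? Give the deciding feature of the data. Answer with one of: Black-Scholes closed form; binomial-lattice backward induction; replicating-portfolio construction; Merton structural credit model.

framework: replicating-portfolio construction

Key observation: a price alone would not answer the question — the per-node share/bond construction on the spot-86, 1.44/0.82 tree is required, and only the replicating-portfolio method yields it.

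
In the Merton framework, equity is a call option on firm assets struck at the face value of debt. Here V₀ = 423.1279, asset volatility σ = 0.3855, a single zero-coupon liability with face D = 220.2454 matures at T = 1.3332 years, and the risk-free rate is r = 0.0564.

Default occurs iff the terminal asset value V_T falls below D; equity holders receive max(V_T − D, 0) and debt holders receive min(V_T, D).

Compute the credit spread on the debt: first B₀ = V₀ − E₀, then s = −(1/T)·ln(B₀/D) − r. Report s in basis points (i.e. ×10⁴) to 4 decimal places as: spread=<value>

spread=101.3959

With assets at 423.1279 and a single debt payment of 220.2454 at 1.3332 years:
d₁ = [ln(V₀/D) + (r + σ²/2)T] / (σ√T)
   = [ln(423.1279/220.2454) + (0.0564 + 0.5·0.3855²)·1.3332] / (0.3855·√1.3332)
   = [0.652932 + 0.174256] / 0.445115 = 1.858370
d₂ = d₁ − σ√T = 1.858370 − 0.445115 = 1.413256
N(d₁) = 0.968442,  N(d₂) = 0.921210,  e^(−rT) = 0.927565
E₀ = V₀·N(d₁) − D·e^(−rT)·N(d₂)
   = 423.1279·0.968442 − 220.2454·0.927565·0.921210 = 221.579048
B₀ = V₀ − E₀ = 423.1279 − 221.579048 = 201.548852
spread = −(1/T)·ln(B₀/D) − r = −(1/1.3332)·ln(201.548852/220.2454) − 0.0564 = 0.01013959
in basis points: 0.01013959 × 10⁴ = 101.3959 bp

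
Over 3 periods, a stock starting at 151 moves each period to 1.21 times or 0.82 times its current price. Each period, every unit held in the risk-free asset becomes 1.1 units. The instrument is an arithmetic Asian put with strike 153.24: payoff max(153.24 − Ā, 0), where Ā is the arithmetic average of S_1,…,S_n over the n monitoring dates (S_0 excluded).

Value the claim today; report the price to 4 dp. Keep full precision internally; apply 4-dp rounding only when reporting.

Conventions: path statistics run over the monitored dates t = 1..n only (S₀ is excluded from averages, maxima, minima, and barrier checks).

price = 3.5850

Under the martingale measure an up-move has probability p* = 0.7179; value the claim as the probability-weighted average of per-path payoffs, discounted 3 periods at R = 1.1.
Enumerate all 2^3 = 8 price paths (U = up ×1.21, D = down ×0.82); each path with k up-moves has probability p*^k·(1−p*)^(3−k).
DDD: Ā=102.8697, payoff=50.3703, prob=0.022438
UDD: Ā=151.7955, payoff=1.4445, prob=0.057115
DUD: Ā=132.1655, payoff=21.0745, prob=0.057115
UUD: Ā=195.0247, payoff=0.0000, prob=0.145383
DDU: Ā=116.0689, payoff=37.1711, prob=0.057115
UDU: Ā=171.2724, payoff=0.0000, prob=0.145383
DUU: Ā=151.6424, payoff=1.5976, prob=0.145383
UUU: Ā=223.7649, payoff=0.0000, prob=0.370067
Price = Σ prob·payoff / R^3 = 4.771682 / 1.331000 = 3.5850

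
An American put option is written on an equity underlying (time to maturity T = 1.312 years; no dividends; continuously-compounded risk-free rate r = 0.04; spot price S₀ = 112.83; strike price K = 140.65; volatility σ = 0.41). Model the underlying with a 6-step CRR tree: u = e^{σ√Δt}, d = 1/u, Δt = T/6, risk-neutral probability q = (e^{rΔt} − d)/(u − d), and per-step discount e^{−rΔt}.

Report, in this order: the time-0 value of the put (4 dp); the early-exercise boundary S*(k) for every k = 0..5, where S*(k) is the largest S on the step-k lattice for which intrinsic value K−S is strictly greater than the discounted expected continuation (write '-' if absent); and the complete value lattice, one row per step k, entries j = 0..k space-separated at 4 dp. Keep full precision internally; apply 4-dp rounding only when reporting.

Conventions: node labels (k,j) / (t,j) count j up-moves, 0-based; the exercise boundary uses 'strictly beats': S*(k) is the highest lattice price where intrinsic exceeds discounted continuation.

Δt=0.21867, u=1.21134, d=0.82554, q=0.47499, disc=e^(-rΔt)=0.99129
k=6 terminal: V=max(K-S,0) → 104.9360 88.2457 63.7554 27.8200 0.0000 0.0000 0.0000
k=5: j=0 S=43.2616 intr=97.3884 cont=96.1636 V=97.3884[EX]; j=1 S=63.4792 intr=77.1708 cont=75.9460 V=77.1708[EX]; j=2 S=93.1451 intr=47.5049 cont=46.2800 V=47.5049[EX]; j=3 S=136.6750 intr=3.9750 cont=14.4787 V=14.4787[hold]; j=4 S=200.5478 intr=0.0000 cont=0.0000 V=0.0000[hold]; j=5 S=294.2705 intr=0.0000 cont=0.0000 V=0.0000[hold]  S*(5)=93.1451
k=4: j=0 S=52.4043 intr=88.2457 cont=87.0208 V=88.2457[EX]; j=1 S=76.8946 intr=63.7554 cont=62.5306 V=63.7554[EX]; j=2 S=112.8300 intr=27.8200 cont=31.5408 V=31.5408[hold]; j=3 S=165.5592 intr=0.0000 cont=7.5353 V=7.5353[hold]; j=4 S=242.9306 intr=0.0000 cont=0.0000 V=0.0000[hold]  S*(4)=76.8946
k=3: j=0 S=63.4792 intr=77.1708 cont=75.9460 V=77.1708[EX]; j=1 S=93.1451 intr=47.5049 cont=48.0319 V=48.0319[hold]; j=2 S=136.6750 intr=3.9750 cont=19.9631 V=19.9631[hold]; j=3 S=200.5478 intr=0.0000 cont=3.9217 V=3.9217[hold]  S*(3)=63.4792
k=2: j=0 S=76.8946 intr=63.7554 cont=62.7787 V=63.7554[EX]; j=1 S=112.8300 intr=27.8200 cont=34.3975 V=34.3975[hold]; j=2 S=165.5592 intr=0.0000 cont=12.2362 V=12.2362[hold]  S*(2)=76.8946
k=1: j=0 S=93.1451 intr=47.5049 cont=49.3770 V=49.3770[hold]; j=1 S=136.6750 intr=3.9750 cont=23.6633 V=23.6633[hold]  S*(1)=-
k=0: j=0 S=112.8300 intr=27.8200 cont=36.8397 V=36.8397[hold]  S*(0)=-

price = 36.8397
boundary = - - 76.8946 63.4792 76.8946 93.1451
tree:
36.8397
49.3770 23.6633
63.7554 34.3975 12.2362
77.1708 48.0319 19.9631 3.9217
88.2457 63.7554 31.5408 7.5353 0.0000
97.3884 77.1708 47.5049 14.4787 0.0000 0.0000
104.9360 88.2457 63.7554 27.8200 0.0000 0.0000 0.0000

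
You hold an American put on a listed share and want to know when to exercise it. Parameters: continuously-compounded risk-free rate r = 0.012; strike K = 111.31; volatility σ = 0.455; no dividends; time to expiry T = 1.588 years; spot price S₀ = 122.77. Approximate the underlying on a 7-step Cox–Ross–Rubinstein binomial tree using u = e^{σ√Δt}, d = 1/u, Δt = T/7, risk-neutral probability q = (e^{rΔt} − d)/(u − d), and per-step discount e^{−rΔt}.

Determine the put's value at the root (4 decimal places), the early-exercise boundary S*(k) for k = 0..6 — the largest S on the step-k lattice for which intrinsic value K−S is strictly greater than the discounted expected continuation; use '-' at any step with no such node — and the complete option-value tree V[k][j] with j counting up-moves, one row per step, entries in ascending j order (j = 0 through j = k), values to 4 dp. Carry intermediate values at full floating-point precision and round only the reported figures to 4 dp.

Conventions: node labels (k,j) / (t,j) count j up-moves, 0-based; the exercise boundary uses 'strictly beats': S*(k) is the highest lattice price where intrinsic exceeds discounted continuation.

Δt=0.22686  u=1.24199  d=0.80516  q=0.45227  discount=0.99728
step 7 (expiry): payoffs max(K−S,0) = 84.3781 69.7665 47.2276 12.4605 0.0000 0.0000 0.0000 0.0000
step 6: (k=6,j=0): S=33.4492, K−S=77.8608, hold=77.5582 ⇒ V=77.8608 exercise | (k=6,j=1): S=51.5966, K−S=59.7134, hold=59.4108 ⇒ V=59.7134 exercise | (k=6,j=2): S=79.5896, K−S=31.7204, hold=31.4177 ⇒ V=31.7204 exercise | (k=6,j=3): S=122.7700, K−S=0.0000, hold=6.8064 ⇒ V=6.8064 continue | (k=6,j=4): S=189.3773, K−S=0.0000, hold=0.0000 ⇒ V=0.0000 continue | (k=6,j=5): S=292.1216, K−S=0.0000, hold=0.0000 ⇒ V=0.0000 continue | (k=6,j=6): S=450.6084, K−S=0.0000, hold=0.0000 ⇒ V=0.0000 continue  boundary S*=79.5896
step 5: (k=5,j=0): S=41.5435, K−S=69.7665, hold=69.4639 ⇒ V=69.7665 exercise | (k=5,j=1): S=64.0824, K−S=47.2276, hold=46.9250 ⇒ V=47.2276 exercise | (k=5,j=2): S=98.8495, K−S=12.4605, hold=20.3968 ⇒ V=20.3968 continue | (k=5,j=3): S=152.4790, K−S=0.0000, hold=3.7179 ⇒ V=3.7179 continue | (k=5,j=4): S=235.2046, K−S=0.0000, hold=0.0000 ⇒ V=0.0000 continue | (k=5,j=5): S=362.8118, K−S=0.0000, hold=0.0000 ⇒ V=0.0000 continue  boundary S*=64.0824
step 4: (k=4,j=0): S=51.5966, K−S=59.7134, hold=59.4108 ⇒ V=59.7134 exercise | (k=4,j=1): S=79.5896, K−S=31.7204, hold=34.9974 ⇒ V=34.9974 continue | (k=4,j=2): S=122.7700, K−S=0.0000, hold=12.8185 ⇒ V=12.8185 continue | (k=4,j=3): S=189.3773, K−S=0.0000, hold=2.0309 ⇒ V=2.0309 continue | (k=4,j=4): S=292.1216, K−S=0.0000, hold=0.0000 ⇒ V=0.0000 continue  boundary S*=51.5966
step 3: (k=3,j=0): S=64.0824, K−S=47.2276, hold=48.4031 ⇒ V=48.4031 continue | (k=3,j=1): S=98.8495, K−S=12.4605, hold=24.8986 ⇒ V=24.8986 continue | (k=3,j=2): S=152.4790, K−S=0.0000, hold=7.9180 ⇒ V=7.9180 continue | (k=3,j=3): S=235.2046, K−S=0.0000, hold=1.1093 ⇒ V=1.1093 continue  boundary S*=-
step 2: (k=2,j=0): S=79.5896, K−S=31.7204, hold=37.6699 ⇒ V=37.6699 continue | (k=2,j=1): S=122.7700, K−S=0.0000, hold=17.1719 ⇒ V=17.1719 continue | (k=2,j=2): S=189.3773, K−S=0.0000, hold=4.8254 ⇒ V=4.8254 continue  boundary S*=-
step 1: (k=1,j=0): S=98.8495, K−S=12.4605, hold=28.3220 ⇒ V=28.3220 continue | (k=1,j=1): S=152.4790, K−S=0.0000, hold=11.5564 ⇒ V=11.5564 continue  boundary S*=-
step 0: (k=0,j=0): S=122.7700, K−S=0.0000, hold=20.6830 ⇒ V=20.6830 continue  boundary S*=-

price = 20.6830
boundary = - - - - 51.5966 64.0824 79.5896
tree:
20.6830
28.3220 11.5564
37.6699 17.1719 4.8254
48.4031 24.8986 7.9180 1.1093
59.7134 34.9974 12.8185 2.0309 0.0000
69.7665 47.2276 20.3968 3.7179 0.0000 0.0000
77.8608 59.7134 31.7204 6.8064 0.0000 0.0000 0.0000
84.3781 69.7665 47.2276 12.4605 0.0000 0.0000 0.0000 0.0000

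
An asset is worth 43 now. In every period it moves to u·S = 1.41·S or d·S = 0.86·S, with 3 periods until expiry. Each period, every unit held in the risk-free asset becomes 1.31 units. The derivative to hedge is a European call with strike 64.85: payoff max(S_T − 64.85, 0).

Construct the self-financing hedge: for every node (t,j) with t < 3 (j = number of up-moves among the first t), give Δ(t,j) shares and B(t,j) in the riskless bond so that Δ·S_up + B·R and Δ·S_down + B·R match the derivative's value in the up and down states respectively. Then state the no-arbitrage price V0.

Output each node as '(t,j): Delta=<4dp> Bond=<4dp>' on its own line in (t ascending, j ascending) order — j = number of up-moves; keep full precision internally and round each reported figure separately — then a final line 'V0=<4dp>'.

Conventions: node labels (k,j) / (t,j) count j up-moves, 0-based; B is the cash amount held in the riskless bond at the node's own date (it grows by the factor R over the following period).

(0,0): Delta=0.8391 Bond=-21.1047
(1,0): Delta=0.2662 Bond=-6.4634
(1,1): Delta=0.9167 Bond=-32.3547
(2,0): Delta=0.0000 Bond=0.0000
(2,1): Delta=0.3023 Bond=-10.3486
(2,2): Delta=1.0000 Bond=-49.5038
V0=14.9757

Since d<R<u, set p* = (R−d)/(u−d) = 0.8182; price each node as the discounted p*-expectation of its children.
At maturity the claim pays: V(3,0)=0.0000, V(3,1)=0.0000, V(3,2)=8.6699, V(3,3)=55.6885
Node (2,0) S=31.8028: V=(p*·0.0000+(1−p*)·0.0000)/1.31=0.0000; Δ=(0.0000−0.0000)/(44.8419−27.3504)=0.0000; B=V−Δ·S=0.0000
Node (2,1) S=52.1418: V=(p*·8.6699+(1−p*)·0.0000)/1.31=5.4150; Δ=(8.6699−0.0000)/(73.5199−44.8419)=0.3023; B=V−Δ·S=-10.3486
Node (2,2) S=85.4883: V=(p*·55.6885+(1−p*)·8.6699)/1.31=35.9845; Δ=(55.6885−8.6699)/(120.5385−73.5199)=1.0000; B=V−Δ·S=-49.5038
Node (1,0) S=36.9800: V=(p*·5.4150+(1−p*)·0.0000)/1.31=3.3820; Δ=(5.4150−0.0000)/(52.1418−31.8028)=0.2662; B=V−Δ·S=-6.4634
Node (1,1) S=60.6300: V=(p*·35.9845+(1−p*)·5.4150)/1.31=23.2262; Δ=(35.9845−5.4150)/(85.4883−52.1418)=0.9167; B=V−Δ·S=-32.3547
Node (0,0) S=43.0000: V=(p*·23.2262+(1−p*)·3.3820)/1.31=14.9757; Δ=(23.2262−3.3820)/(60.6300−36.9800)=0.8391; B=V−Δ·S=-21.1047
As a check, the time-0 holding Δ(0,0)·S0 + B(0,0) comes to 14.9757 — exactly V0.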